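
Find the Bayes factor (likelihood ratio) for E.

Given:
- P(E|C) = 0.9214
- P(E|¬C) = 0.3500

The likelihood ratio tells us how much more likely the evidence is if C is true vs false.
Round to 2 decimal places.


Likelihood Ratio (LR) = P(E|C) / P(E|¬C)

LR = 0.9214 / 0.3500
   = 2.63

The evidence is 2.63 times more likely if C is true than if C is false.
LR > 1, so observing E raises the odds in favor of C.


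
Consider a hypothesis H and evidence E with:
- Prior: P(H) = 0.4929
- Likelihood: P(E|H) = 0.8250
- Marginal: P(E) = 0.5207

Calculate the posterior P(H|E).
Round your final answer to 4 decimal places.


Using Bayes' theorem:

P(H|E) = P(E|H) × P(H) / P(E)
       = 0.8250 × 0.4929 / 0.5207
       = 0.40664250 / 0.5207
       = 0.7810

The evidence strengthens our belief in H.
Prior: 0.4929 → Posterior: 0.7810


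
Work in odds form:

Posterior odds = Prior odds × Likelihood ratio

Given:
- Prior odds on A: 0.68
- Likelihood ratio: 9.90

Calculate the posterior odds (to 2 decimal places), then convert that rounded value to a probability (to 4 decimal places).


Step 1: Calculate posterior odds
Posterior odds = Prior odds × LR
               = 0.68 × 9.90
               = 6.73

Step 2: Convert to probability
P(A|E) = Posterior odds / (1 + Posterior odds)
       = 6.73 / (1 + 6.73)
       = 6.73 / 7.73
       = 0.8706

The evidence increased P(A) from 0.4048 to 0.8706.


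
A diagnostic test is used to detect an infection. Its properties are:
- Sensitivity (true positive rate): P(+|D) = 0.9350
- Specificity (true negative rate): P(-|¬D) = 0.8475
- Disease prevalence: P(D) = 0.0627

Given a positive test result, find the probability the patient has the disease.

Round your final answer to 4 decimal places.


Let D = has disease, + = positive test

Given:
- P(D) = 0.0627 (prevalence)
- P(+|D) = 0.9350 (sensitivity)
- P(-|¬D) = 0.8475 (specificity)
- P(+|¬D) = 0.1525 (false positive rate = 1 - specificity)

Step 1: Find P(+)
P(+) = P(+|D)P(D) + P(+|¬D)P(¬D)
     = 0.9350 × 0.0627 + 0.1525 × 0.9373
     = 0.05862450 + 0.14293825
     = 0.20156275

Step 2: Apply Bayes' theorem for P(D|+)
P(D|+) = P(+|D)P(D) / P(+)
       = 0.05862450 / 0.20156275
       = 0.2908


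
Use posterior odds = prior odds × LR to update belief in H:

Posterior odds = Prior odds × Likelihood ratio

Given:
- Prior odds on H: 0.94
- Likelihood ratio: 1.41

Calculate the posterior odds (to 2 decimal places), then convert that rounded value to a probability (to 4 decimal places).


Step 1: Calculate posterior odds
Posterior odds = Prior odds × LR
               = 0.94 × 1.41
               = 1.33

Step 2: Convert to probability
P(H|E) = Posterior odds / (1 + Posterior odds)
       = 1.33 / (1 + 1.33)
       = 1.33 / 2.33
       = 0.5708

The evidence increased P(H) from 0.4845 to 0.5708.


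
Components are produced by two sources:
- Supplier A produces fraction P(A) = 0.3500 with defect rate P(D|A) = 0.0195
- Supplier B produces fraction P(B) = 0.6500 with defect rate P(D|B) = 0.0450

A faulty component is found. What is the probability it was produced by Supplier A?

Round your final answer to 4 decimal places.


Let A = from Supplier A, D = faulty

Given:
- P(A) = 0.3500, P(B) = 0.6500
- P(D|A) = 0.0195, P(D|B) = 0.0450

Step 1: Find P(D)
P(D) = P(D|A)P(A) + P(D|B)P(B)
     = 0.0195 × 0.3500 + 0.0450 × 0.6500
     = 0.00682500 + 0.02925000
     = 0.03607500

Step 2: Apply Bayes' theorem
P(A|D) = P(D|A)P(A) / P(D)
       = 0.00682500 / 0.03607500
       = 0.1892


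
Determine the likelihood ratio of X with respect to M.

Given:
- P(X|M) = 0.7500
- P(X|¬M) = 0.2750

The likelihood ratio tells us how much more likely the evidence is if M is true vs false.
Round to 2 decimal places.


Likelihood Ratio (LR) = P(X|M) / P(X|¬M)

LR = 0.7500 / 0.2750
   = 2.73

The evidence is 2.73 times more likely if M is true than if M is false.
LR > 1, so observing X raises the odds in favor of M.


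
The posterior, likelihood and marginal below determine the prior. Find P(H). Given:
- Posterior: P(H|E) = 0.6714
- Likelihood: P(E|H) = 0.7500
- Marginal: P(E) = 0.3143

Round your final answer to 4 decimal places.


From Bayes' theorem: P(H|E) = P(E|H) × P(H) / P(E)

Rearranging for P(H):
P(H) = P(H|E) × P(E) / P(E|H)
     = 0.6714 × 0.3143 / 0.7500
     = 0.21102102 / 0.7500
     = 0.2814


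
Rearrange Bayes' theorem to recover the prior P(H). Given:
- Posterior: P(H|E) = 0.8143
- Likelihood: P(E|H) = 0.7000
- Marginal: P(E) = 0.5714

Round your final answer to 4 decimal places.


From Bayes' theorem: P(H|E) = P(E|H) × P(H) / P(E)

Rearranging for P(H):
P(H) = P(H|E) × P(E) / P(E|H)
     = 0.8143 × 0.5714 / 0.7000
     = 0.46529102 / 0.7000
     = 0.6647


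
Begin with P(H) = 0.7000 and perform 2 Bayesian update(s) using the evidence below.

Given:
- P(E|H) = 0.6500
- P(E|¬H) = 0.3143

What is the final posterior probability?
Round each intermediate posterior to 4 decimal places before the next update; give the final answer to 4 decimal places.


Sequential Bayesian updating:

Initial prior: P(H) = 0.7000

Update 1:
  P(E) = 0.6500 × 0.7000 + 0.3143 × 0.3000 = 0.45500000 + 0.09429000 = 0.54929000
  P(H|E) = 0.45500000 / 0.54929000 = 0.8283

Update 2:
  P(E) = 0.6500 × 0.8283 + 0.3143 × 0.1717 = 0.53839500 + 0.05396531 = 0.59236031
  P(H|E) = 0.53839500 / 0.59236031 = 0.9089

Final posterior: 0.9089


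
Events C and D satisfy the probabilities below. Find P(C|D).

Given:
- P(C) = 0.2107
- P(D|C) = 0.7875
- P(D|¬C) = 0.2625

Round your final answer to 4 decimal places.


Bayes' theorem: P(C|D) = P(D|C) × P(C) / P(D)

Step 1: Calculate P(D) using law of total probability
P(D) = P(D|C)P(C) + P(D|¬C)P(¬C)
     = 0.7875 × 0.2107 + 0.2625 × 0.7893
     = 0.16592625 + 0.20719125
     = 0.37311750

Step 2: Apply Bayes' theorem
P(C|D) = P(D|C) × P(C) / P(D)
       = 0.16592625 / 0.37311750
       = 0.4447


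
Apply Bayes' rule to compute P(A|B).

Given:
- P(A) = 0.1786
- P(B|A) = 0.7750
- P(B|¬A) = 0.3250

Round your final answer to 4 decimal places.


Bayes' theorem: P(A|B) = P(B|A) × P(A) / P(B)

Step 1: Calculate P(B) using law of total probability
P(B) = P(B|A)P(A) + P(B|¬A)P(¬A)
     = 0.7750 × 0.1786 + 0.3250 × 0.8214
     = 0.13841500 + 0.26695500
     = 0.40537000

Step 2: Apply Bayes' theorem
P(A|B) = P(B|A) × P(A) / P(B)
       = 0.13841500 / 0.40537000
       = 0.3415


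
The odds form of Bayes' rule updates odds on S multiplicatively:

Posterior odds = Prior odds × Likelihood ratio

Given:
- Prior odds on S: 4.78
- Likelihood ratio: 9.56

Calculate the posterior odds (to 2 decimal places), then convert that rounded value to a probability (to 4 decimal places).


Step 1: Calculate posterior odds
Posterior odds = Prior odds × LR
               = 4.78 × 9.56
               = 45.70

Step 2: Convert to probability
P(S|E) = Posterior odds / (1 + Posterior odds)
       = 45.70 / (1 + 45.70)
       = 45.70 / 46.70
       = 0.9786

The evidence increased P(S) from 0.8270 to 0.9786.


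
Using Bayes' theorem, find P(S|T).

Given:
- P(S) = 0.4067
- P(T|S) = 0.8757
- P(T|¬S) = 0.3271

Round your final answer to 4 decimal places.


Bayes' theorem: P(S|T) = P(T|S) × P(S) / P(T)

Step 1: Calculate P(T) using law of total probability
P(T) = P(T|S)P(S) + P(T|¬S)P(¬S)
     = 0.8757 × 0.4067 + 0.3271 × 0.5933
     = 0.35614719 + 0.19406843
     = 0.55021562

Step 2: Apply Bayes' theorem
P(S|T) = P(T|S) × P(S) / P(T)
       = 0.35614719 / 0.55021562
       = 0.6473


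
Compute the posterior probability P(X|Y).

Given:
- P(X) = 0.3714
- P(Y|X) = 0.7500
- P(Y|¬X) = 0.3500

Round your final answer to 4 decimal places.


Bayes' theorem: P(X|Y) = P(Y|X) × P(X) / P(Y)

Step 1: Calculate P(Y) using law of total probability
P(Y) = P(Y|X)P(X) + P(Y|¬X)P(¬X)
     = 0.7500 × 0.3714 + 0.3500 × 0.6286
     = 0.27855000 + 0.22001000
     = 0.49856000

Step 2: Apply Bayes' theorem
P(X|Y) = P(Y|X) × P(X) / P(Y)
       = 0.27855000 / 0.49856000
       = 0.5587


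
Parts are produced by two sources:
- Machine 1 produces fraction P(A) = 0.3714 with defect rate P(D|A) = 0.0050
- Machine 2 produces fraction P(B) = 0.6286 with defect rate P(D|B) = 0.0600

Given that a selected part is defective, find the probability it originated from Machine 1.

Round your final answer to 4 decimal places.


Let A = from Machine 1, D = defective

Given:
- P(A) = 0.3714, P(B) = 0.6286
- P(D|A) = 0.0050, P(D|B) = 0.0600

Step 1: Find P(D)
P(D) = P(D|A)P(A) + P(D|B)P(B)
     = 0.0050 × 0.3714 + 0.0600 × 0.6286
     = 0.00185700 + 0.03771600
     = 0.03957300

Step 2: Apply Bayes' theorem
P(A|D) = P(D|A)P(A) / P(D)
       = 0.00185700 / 0.03957300
       = 0.0469


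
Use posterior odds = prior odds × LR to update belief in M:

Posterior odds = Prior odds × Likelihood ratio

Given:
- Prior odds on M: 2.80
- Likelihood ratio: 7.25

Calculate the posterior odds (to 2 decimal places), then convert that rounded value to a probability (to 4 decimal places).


Step 1: Calculate posterior odds
Posterior odds = Prior odds × LR
               = 2.80 × 7.25
               = 20.30

Step 2: Convert to probability
P(M|E) = Posterior odds / (1 + Posterior odds)
       = 20.30 / (1 + 20.30)
       = 20.30 / 21.30
       = 0.9531

The evidence increased P(M) from 0.7368 to 0.9531.


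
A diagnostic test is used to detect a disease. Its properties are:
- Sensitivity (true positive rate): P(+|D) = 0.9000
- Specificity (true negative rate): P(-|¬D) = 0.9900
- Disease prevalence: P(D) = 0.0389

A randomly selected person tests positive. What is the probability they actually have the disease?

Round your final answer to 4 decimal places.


Let D = has disease, + = positive test

Given:
- P(D) = 0.0389 (prevalence)
- P(+|D) = 0.9000 (sensitivity)
- P(-|¬D) = 0.9900 (specificity)
- P(+|¬D) = 0.0100 (false positive rate = 1 - specificity)

Step 1: Find P(+)
P(+) = P(+|D)P(D) + P(+|¬D)P(¬D)
     = 0.9000 × 0.0389 + 0.0100 × 0.9611
     = 0.03501000 + 0.00961100
     = 0.04462100

Step 2: Apply Bayes' theorem for P(D|+)
P(D|+) = P(+|D)P(D) / P(+)
       = 0.03501000 / 0.04462100
       = 0.7846


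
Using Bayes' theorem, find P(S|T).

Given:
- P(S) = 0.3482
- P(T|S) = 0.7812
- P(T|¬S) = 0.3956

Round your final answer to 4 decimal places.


Bayes' theorem: P(S|T) = P(T|S) × P(S) / P(T)

Step 1: Calculate P(T) using law of total probability
P(T) = P(T|S)P(S) + P(T|¬S)P(¬S)
     = 0.7812 × 0.3482 + 0.3956 × 0.6518
     = 0.27201384 + 0.25785208
     = 0.52986592

Step 2: Apply Bayes' theorem
P(S|T) = P(T|S) × P(S) / P(T)
       = 0.27201384 / 0.52986592
       = 0.5134


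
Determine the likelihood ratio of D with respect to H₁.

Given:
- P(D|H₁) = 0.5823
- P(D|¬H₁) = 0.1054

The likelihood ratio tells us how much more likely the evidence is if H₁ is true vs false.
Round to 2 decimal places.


Likelihood Ratio (LR) = P(D|H₁) / P(D|¬H₁)

LR = 0.5823 / 0.1054
   = 5.52

The evidence is 5.52 times more likely if H₁ is true than if H₁ is false.
LR > 1, so observing D raises the odds in favor of H₁.


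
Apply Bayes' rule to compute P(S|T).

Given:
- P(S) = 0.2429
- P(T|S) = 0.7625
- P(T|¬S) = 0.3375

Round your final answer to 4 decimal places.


Bayes' theorem: P(S|T) = P(T|S) × P(S) / P(T)

Step 1: Calculate P(T) using law of total probability
P(T) = P(T|S)P(S) + P(T|¬S)P(¬S)
     = 0.7625 × 0.2429 + 0.3375 × 0.7571
     = 0.18521125 + 0.25552125
     = 0.44073250

Step 2: Apply Bayes' theorem
P(S|T) = P(T|S) × P(S) / P(T)
       = 0.18521125 / 0.44073250
       = 0.4202


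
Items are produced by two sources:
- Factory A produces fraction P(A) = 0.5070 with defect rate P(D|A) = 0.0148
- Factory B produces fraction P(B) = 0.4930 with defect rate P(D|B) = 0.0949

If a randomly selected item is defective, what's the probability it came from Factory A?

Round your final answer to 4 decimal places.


Let A = from Factory A, D = defective

Given:
- P(A) = 0.5070, P(B) = 0.4930
- P(D|A) = 0.0148, P(D|B) = 0.0949

Step 1: Find P(D)
P(D) = P(D|A)P(A) + P(D|B)P(B)
     = 0.0148 × 0.5070 + 0.0949 × 0.4930
     = 0.00750360 + 0.04678570
     = 0.05428930

Step 2: Apply Bayes' theorem
P(A|D) = P(D|A)P(A) / P(D)
       = 0.00750360 / 0.05428930
       = 0.1382


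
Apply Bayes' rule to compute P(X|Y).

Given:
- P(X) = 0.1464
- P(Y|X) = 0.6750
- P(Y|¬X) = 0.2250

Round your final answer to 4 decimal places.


Bayes' theorem: P(X|Y) = P(Y|X) × P(X) / P(Y)

Step 1: Calculate P(Y) using law of total probability
P(Y) = P(Y|X)P(X) + P(Y|¬X)P(¬X)
     = 0.6750 × 0.1464 + 0.2250 × 0.8536
     = 0.09882000 + 0.19206000
     = 0.29088000

Step 2: Apply Bayes' theorem
P(X|Y) = P(Y|X) × P(X) / P(Y)
       = 0.09882000 / 0.29088000
       = 0.3397


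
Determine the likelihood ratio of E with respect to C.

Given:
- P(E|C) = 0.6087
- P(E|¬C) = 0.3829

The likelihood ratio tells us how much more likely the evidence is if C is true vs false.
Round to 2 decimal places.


Likelihood Ratio (LR) = P(E|C) / P(E|¬C)

LR = 0.6087 / 0.3829
   = 1.59

The evidence is 1.59 times more likely if C is true than if C is false.
LR > 1, so observing E raises the odds in favor of C.


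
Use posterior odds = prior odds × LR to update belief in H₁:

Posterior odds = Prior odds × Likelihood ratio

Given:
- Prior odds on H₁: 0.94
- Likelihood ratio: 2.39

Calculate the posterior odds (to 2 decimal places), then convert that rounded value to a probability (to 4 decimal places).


Step 1: Calculate posterior odds
Posterior odds = Prior odds × LR
               = 0.94 × 2.39
               = 2.25

Step 2: Convert to probability
P(H₁|E) = Posterior odds / (1 + Posterior odds)
       = 2.25 / (1 + 2.25)
       = 2.25 / 3.25
       = 0.6923

The evidence increased P(H₁) from 0.4845 to 0.6923.


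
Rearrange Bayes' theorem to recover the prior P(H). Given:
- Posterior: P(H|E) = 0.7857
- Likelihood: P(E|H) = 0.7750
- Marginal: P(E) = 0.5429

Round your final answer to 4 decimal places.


From Bayes' theorem: P(H|E) = P(E|H) × P(H) / P(E)

Rearranging for P(H):
P(H) = P(H|E) × P(E) / P(E|H)
     = 0.7857 × 0.5429 / 0.7750
     = 0.42655653 / 0.7750
     = 0.5504


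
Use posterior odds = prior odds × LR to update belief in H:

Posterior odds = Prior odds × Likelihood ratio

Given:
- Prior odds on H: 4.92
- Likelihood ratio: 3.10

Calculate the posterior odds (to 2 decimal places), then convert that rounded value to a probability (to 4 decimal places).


Step 1: Calculate posterior odds
Posterior odds = Prior odds × LR
               = 4.92 × 3.10
               = 15.25

Step 2: Convert to probability
P(H|E) = Posterior odds / (1 + Posterior odds)
       = 15.25 / (1 + 15.25)
       = 15.25 / 16.25
       = 0.9385

The evidence increased P(H) from 0.8311 to 0.9385.


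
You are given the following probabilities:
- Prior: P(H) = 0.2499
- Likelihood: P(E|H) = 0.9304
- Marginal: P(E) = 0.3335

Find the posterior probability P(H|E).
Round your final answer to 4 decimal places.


Using Bayes' theorem:

P(H|E) = P(E|H) × P(H) / P(E)
       = 0.9304 × 0.2499 / 0.3335
       = 0.23250696 / 0.3335
       = 0.6972

The evidence strengthens our belief in H.
Prior: 0.2499 → Posterior: 0.6972


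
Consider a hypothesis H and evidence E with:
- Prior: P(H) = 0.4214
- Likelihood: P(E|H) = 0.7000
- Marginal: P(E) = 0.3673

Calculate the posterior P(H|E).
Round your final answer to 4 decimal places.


Using Bayes' theorem:

P(H|E) = P(E|H) × P(H) / P(E)
       = 0.7000 × 0.4214 / 0.3673
       = 0.29498000 / 0.3673
       = 0.8031

The evidence strengthens our belief in H.
Prior: 0.4214 → Posterior: 0.8031


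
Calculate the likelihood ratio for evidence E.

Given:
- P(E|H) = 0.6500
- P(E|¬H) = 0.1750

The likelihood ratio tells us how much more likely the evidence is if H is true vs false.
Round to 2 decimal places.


Likelihood Ratio (LR) = P(E|H) / P(E|¬H)

LR = 0.6500 / 0.1750
   = 3.71

The evidence is 3.71 times more likely if H is true than if H is false.
LR > 1, so observing E raises the odds in favor of H.


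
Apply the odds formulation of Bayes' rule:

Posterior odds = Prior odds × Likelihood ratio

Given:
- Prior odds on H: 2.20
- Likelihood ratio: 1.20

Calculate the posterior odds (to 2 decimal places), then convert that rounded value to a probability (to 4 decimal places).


Step 1: Calculate posterior odds
Posterior odds = Prior odds × LR
               = 2.20 × 1.20
               = 2.64

Step 2: Convert to probability
P(H|E) = Posterior odds / (1 + Posterior odds)
       = 2.64 / (1 + 2.64)
       = 2.64 / 3.64
       = 0.7253

The evidence increased P(H) from 0.6875 to 0.7253.


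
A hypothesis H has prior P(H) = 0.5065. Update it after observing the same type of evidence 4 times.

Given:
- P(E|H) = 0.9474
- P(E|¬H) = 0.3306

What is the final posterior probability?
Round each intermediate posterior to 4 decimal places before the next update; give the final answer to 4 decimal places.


Sequential Bayesian updating:

Initial prior: P(H) = 0.5065

Update 1:
  P(E) = 0.9474 × 0.5065 + 0.3306 × 0.4935 = 0.47985810 + 0.16315110 = 0.64300920
  P(H|E) = 0.47985810 / 0.64300920 = 0.7463

Update 2:
  P(E) = 0.9474 × 0.7463 + 0.3306 × 0.2537 = 0.70704462 + 0.08387322 = 0.79091784
  P(H|E) = 0.70704462 / 0.79091784 = 0.8940

Update 3:
  P(E) = 0.9474 × 0.8940 + 0.3306 × 0.1060 = 0.84697560 + 0.03504360 = 0.88201920
  P(H|E) = 0.84697560 / 0.88201920 = 0.9603

Update 4:
  P(E) = 0.9474 × 0.9603 + 0.3306 × 0.0397 = 0.90978822 + 0.01312482 = 0.92291304
  P(H|E) = 0.90978822 / 0.92291304 = 0.9858

Final posterior: 0.9858


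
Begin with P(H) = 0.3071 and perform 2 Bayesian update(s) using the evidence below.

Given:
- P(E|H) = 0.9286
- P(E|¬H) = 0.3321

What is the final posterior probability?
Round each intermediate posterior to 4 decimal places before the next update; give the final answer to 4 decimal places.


Sequential Bayesian updating:

Initial prior: P(H) = 0.3071

Update 1:
  P(E) = 0.9286 × 0.3071 + 0.3321 × 0.6929 = 0.28517306 + 0.23011209 = 0.51528515
  P(H|E) = 0.28517306 / 0.51528515 = 0.5534

Update 2:
  P(E) = 0.9286 × 0.5534 + 0.3321 × 0.4466 = 0.51388724 + 0.14831586 = 0.66220310
  P(H|E) = 0.51388724 / 0.66220310 = 0.7760

Final posterior: 0.7760


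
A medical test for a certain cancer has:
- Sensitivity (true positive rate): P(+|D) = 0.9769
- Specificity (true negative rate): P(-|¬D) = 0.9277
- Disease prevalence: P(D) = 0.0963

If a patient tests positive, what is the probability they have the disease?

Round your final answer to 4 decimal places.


Let D = has disease, + = positive test

Given:
- P(D) = 0.0963 (prevalence)
- P(+|D) = 0.9769 (sensitivity)
- P(-|¬D) = 0.9277 (specificity)
- P(+|¬D) = 0.0723 (false positive rate = 1 - specificity)

Step 1: Find P(+)
P(+) = P(+|D)P(D) + P(+|¬D)P(¬D)
     = 0.9769 × 0.0963 + 0.0723 × 0.9037
     = 0.09407547 + 0.06533751
     = 0.15941298

Step 2: Apply Bayes' theorem for P(D|+)
P(D|+) = P(+|D)P(D) / P(+)
       = 0.09407547 / 0.15941298
       = 0.5901


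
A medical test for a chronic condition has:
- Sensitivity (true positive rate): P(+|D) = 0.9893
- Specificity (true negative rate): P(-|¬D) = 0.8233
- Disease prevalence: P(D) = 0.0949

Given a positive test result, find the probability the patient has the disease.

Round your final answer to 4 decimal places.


Let D = has disease, + = positive test

Given:
- P(D) = 0.0949 (prevalence)
- P(+|D) = 0.9893 (sensitivity)
- P(-|¬D) = 0.8233 (specificity)
- P(+|¬D) = 0.1767 (false positive rate = 1 - specificity)

Step 1: Find P(+)
P(+) = P(+|D)P(D) + P(+|¬D)P(¬D)
     = 0.9893 × 0.0949 + 0.1767 × 0.9051
     = 0.09388457 + 0.15993117
     = 0.25381574

Step 2: Apply Bayes' theorem for P(D|+)
P(D|+) = P(+|D)P(D) / P(+)
       = 0.09388457 / 0.25381574
       = 0.3699


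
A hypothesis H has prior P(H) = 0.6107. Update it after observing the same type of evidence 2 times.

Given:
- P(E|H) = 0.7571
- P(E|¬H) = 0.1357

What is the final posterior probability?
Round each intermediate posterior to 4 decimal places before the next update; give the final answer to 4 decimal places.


Sequential Bayesian updating:

Initial prior: P(H) = 0.6107

Update 1:
  P(E) = 0.7571 × 0.6107 + 0.1357 × 0.3893 = 0.46236097 + 0.05282801 = 0.51518898
  P(H|E) = 0.46236097 / 0.51518898 = 0.8975

Update 2:
  P(E) = 0.7571 × 0.8975 + 0.1357 × 0.1025 = 0.67949725 + 0.01390925 = 0.69340650
  P(H|E) = 0.67949725 / 0.69340650 = 0.9799

Final posterior: 0.9799


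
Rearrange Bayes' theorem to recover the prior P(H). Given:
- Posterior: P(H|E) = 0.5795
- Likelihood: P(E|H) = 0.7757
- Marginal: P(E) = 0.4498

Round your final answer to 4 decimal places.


From Bayes' theorem: P(H|E) = P(E|H) × P(H) / P(E)

Rearranging for P(H):
P(H) = P(H|E) × P(E) / P(E|H)
     = 0.5795 × 0.4498 / 0.7757
     = 0.26065910 / 0.7757
     = 0.3360


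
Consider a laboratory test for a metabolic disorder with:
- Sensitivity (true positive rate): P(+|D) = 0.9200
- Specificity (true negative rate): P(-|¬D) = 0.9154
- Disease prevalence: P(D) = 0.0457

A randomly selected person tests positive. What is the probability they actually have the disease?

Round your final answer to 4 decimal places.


Let D = has disease, + = positive test

Given:
- P(D) = 0.0457 (prevalence)
- P(+|D) = 0.9200 (sensitivity)
- P(-|¬D) = 0.9154 (specificity)
- P(+|¬D) = 0.0846 (false positive rate = 1 - specificity)

Step 1: Find P(+)
P(+) = P(+|D)P(D) + P(+|¬D)P(¬D)
     = 0.9200 × 0.0457 + 0.0846 × 0.9543
     = 0.04204400 + 0.08073378
     = 0.12277778

Step 2: Apply Bayes' theorem for P(D|+)
P(D|+) = P(+|D)P(D) / P(+)
       = 0.04204400 / 0.12277778
       = 0.3424


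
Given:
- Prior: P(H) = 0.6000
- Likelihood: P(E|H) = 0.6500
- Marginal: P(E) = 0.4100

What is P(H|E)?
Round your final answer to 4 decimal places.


Using Bayes' theorem:

P(H|E) = P(E|H) × P(H) / P(E)
       = 0.6500 × 0.6000 / 0.4100
       = 0.39000000 / 0.4100
       = 0.9512

The evidence strengthens our belief in H.
Prior: 0.6000 → Posterior: 0.9512


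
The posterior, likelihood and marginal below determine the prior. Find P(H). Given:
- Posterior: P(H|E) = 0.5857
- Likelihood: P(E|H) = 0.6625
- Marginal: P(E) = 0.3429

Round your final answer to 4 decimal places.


From Bayes' theorem: P(H|E) = P(E|H) × P(H) / P(E)

Rearranging for P(H):
P(H) = P(H|E) × P(E) / P(E|H)
     = 0.5857 × 0.3429 / 0.6625
     = 0.20083653 / 0.6625
     = 0.3031


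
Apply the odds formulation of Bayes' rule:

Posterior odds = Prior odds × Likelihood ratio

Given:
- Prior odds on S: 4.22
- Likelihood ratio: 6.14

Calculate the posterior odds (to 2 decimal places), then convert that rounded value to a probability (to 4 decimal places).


Step 1: Calculate posterior odds
Posterior odds = Prior odds × LR
               = 4.22 × 6.14
               = 25.91

Step 2: Convert to probability
P(S|E) = Posterior odds / (1 + Posterior odds)
       = 25.91 / (1 + 25.91)
       = 25.91 / 26.91
       = 0.9628

The evidence increased P(S) from 0.8084 to 0.9628.


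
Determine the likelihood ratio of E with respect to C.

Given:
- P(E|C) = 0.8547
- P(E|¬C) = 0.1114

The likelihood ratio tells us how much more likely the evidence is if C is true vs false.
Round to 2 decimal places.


Likelihood Ratio (LR) = P(E|C) / P(E|¬C)

LR = 0.8547 / 0.1114
   = 7.67

The evidence is 7.67 times more likely if C is true than if C is false.
LR > 1, so observing E raises the odds in favor of C.


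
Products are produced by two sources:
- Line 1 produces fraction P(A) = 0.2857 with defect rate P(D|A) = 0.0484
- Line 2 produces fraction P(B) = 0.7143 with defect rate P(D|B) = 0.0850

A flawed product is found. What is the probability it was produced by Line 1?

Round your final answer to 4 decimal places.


Let A = from Line 1, D = flawed

Given:
- P(A) = 0.2857, P(B) = 0.7143
- P(D|A) = 0.0484, P(D|B) = 0.0850

Step 1: Find P(D)
P(D) = P(D|A)P(A) + P(D|B)P(B)
     = 0.0484 × 0.2857 + 0.0850 × 0.7143
     = 0.01382788 + 0.06071550
     = 0.07454338

Step 2: Apply Bayes' theorem
P(A|D) = P(D|A)P(A) / P(D)
       = 0.01382788 / 0.07454338
       = 0.1855


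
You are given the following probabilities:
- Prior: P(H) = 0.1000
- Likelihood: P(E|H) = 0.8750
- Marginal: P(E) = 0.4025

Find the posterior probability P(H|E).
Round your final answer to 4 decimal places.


Using Bayes' theorem:

P(H|E) = P(E|H) × P(H) / P(E)
       = 0.8750 × 0.1000 / 0.4025
       = 0.08750000 / 0.4025
       = 0.2174

The evidence strengthens our belief in H.
Prior: 0.1000 → Posterior: 0.2174


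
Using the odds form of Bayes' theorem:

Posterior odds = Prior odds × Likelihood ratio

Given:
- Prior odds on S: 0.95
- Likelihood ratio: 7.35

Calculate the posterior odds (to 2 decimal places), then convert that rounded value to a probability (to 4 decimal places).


Step 1: Calculate posterior odds
Posterior odds = Prior odds × LR
               = 0.95 × 7.35
               = 6.98

Step 2: Convert to probability
P(S|E) = Posterior odds / (1 + Posterior odds)
       = 6.98 / (1 + 6.98)
       = 6.98 / 7.98
       = 0.8747

The evidence increased P(S) from 0.4872 to 0.8747.


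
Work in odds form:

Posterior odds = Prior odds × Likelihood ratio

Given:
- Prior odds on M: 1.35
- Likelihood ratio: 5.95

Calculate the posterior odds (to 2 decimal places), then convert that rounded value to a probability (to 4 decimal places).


Step 1: Calculate posterior odds
Posterior odds = Prior odds × LR
               = 1.35 × 5.95
               = 8.03

Step 2: Convert to probability
P(M|E) = Posterior odds / (1 + Posterior odds)
       = 8.03 / (1 + 8.03)
       = 8.03 / 9.03
       = 0.8893

The evidence increased P(M) from 0.5745 to 0.8893.


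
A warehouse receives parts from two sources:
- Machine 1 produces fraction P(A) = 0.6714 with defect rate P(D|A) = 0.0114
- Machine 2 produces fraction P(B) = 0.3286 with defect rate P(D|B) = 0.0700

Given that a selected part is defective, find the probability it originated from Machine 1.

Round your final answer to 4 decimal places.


Let A = from Machine 1, D = defective

Given:
- P(A) = 0.6714, P(B) = 0.3286
- P(D|A) = 0.0114, P(D|B) = 0.0700

Step 1: Find P(D)
P(D) = P(D|A)P(A) + P(D|B)P(B)
     = 0.0114 × 0.6714 + 0.0700 × 0.3286
     = 0.00765396 + 0.02300200
     = 0.03065596

Step 2: Apply Bayes' theorem
P(A|D) = P(D|A)P(A) / P(D)
       = 0.00765396 / 0.03065596
       = 0.2497


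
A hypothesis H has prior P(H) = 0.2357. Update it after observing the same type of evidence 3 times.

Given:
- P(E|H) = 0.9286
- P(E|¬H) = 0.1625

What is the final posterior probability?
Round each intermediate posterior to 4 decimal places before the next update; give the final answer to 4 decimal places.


Sequential Bayesian updating:

Initial prior: P(H) = 0.2357

Update 1:
  P(E) = 0.9286 × 0.2357 + 0.1625 × 0.7643 = 0.21887102 + 0.12419875 = 0.34306977
  P(H|E) = 0.21887102 / 0.34306977 = 0.6380

Update 2:
  P(E) = 0.9286 × 0.6380 + 0.1625 × 0.3620 = 0.59244680 + 0.05882500 = 0.65127180
  P(H|E) = 0.59244680 / 0.65127180 = 0.9097

Update 3:
  P(E) = 0.9286 × 0.9097 + 0.1625 × 0.0903 = 0.84474742 + 0.01467375 = 0.85942117
  P(H|E) = 0.84474742 / 0.85942117 = 0.9829

Final posterior: 0.9829


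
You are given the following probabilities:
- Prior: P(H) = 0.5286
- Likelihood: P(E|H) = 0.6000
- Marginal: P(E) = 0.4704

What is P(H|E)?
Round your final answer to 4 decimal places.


Using Bayes' theorem:

P(H|E) = P(E|H) × P(H) / P(E)
       = 0.6000 × 0.5286 / 0.4704
       = 0.31716000 / 0.4704
       = 0.6742

The evidence strengthens our belief in H.
Prior: 0.5286 → Posterior: 0.6742


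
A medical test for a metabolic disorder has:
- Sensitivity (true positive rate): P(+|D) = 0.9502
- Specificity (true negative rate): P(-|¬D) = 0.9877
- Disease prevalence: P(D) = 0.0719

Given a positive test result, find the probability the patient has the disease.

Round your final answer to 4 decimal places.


Let D = has disease, + = positive test

Given:
- P(D) = 0.0719 (prevalence)
- P(+|D) = 0.9502 (sensitivity)
- P(-|¬D) = 0.9877 (specificity)
- P(+|¬D) = 0.0123 (false positive rate = 1 - specificity)

Step 1: Find P(+)
P(+) = P(+|D)P(D) + P(+|¬D)P(¬D)
     = 0.9502 × 0.0719 + 0.0123 × 0.9281
     = 0.06831938 + 0.01141563
     = 0.07973501

Step 2: Apply Bayes' theorem for P(D|+)
P(D|+) = P(+|D)P(D) / P(+)
       = 0.06831938 / 0.07973501
       = 0.8568


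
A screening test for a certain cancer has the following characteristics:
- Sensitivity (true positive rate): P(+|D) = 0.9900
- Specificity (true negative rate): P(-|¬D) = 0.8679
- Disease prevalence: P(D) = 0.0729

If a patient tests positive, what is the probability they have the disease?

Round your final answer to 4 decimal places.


Let D = has disease, + = positive test

Given:
- P(D) = 0.0729 (prevalence)
- P(+|D) = 0.9900 (sensitivity)
- P(-|¬D) = 0.8679 (specificity)
- P(+|¬D) = 0.1321 (false positive rate = 1 - specificity)

Step 1: Find P(+)
P(+) = P(+|D)P(D) + P(+|¬D)P(¬D)
     = 0.9900 × 0.0729 + 0.1321 × 0.9271
     = 0.07217100 + 0.12246991
     = 0.19464091

Step 2: Apply Bayes' theorem for P(D|+)
P(D|+) = P(+|D)P(D) / P(+)
       = 0.07217100 / 0.19464091
       = 0.3708


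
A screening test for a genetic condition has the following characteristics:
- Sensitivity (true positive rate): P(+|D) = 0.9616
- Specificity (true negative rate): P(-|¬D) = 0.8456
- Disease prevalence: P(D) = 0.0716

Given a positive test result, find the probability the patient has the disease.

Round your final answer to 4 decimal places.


Let D = has disease, + = positive test

Given:
- P(D) = 0.0716 (prevalence)
- P(+|D) = 0.9616 (sensitivity)
- P(-|¬D) = 0.8456 (specificity)
- P(+|¬D) = 0.1544 (false positive rate = 1 - specificity)

Step 1: Find P(+)
P(+) = P(+|D)P(D) + P(+|¬D)P(¬D)
     = 0.9616 × 0.0716 + 0.1544 × 0.9284
     = 0.06885056 + 0.14334496
     = 0.21219552

Step 2: Apply Bayes' theorem for P(D|+)
P(D|+) = P(+|D)P(D) / P(+)
       = 0.06885056 / 0.21219552
       = 0.3245


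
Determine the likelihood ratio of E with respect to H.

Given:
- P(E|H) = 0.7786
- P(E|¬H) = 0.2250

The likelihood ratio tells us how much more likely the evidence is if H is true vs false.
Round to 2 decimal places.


Likelihood Ratio (LR) = P(E|H) / P(E|¬H)

LR = 0.7786 / 0.2250
   = 3.46

The evidence is 3.46 times more likely if H is true than if H is false.
Because LR exceeds 1, E is evidence for H.


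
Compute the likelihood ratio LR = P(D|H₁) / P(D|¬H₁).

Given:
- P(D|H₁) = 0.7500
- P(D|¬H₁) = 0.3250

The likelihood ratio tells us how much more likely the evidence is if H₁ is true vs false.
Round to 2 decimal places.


Likelihood Ratio (LR) = P(D|H₁) / P(D|¬H₁)

LR = 0.7500 / 0.3250
   = 2.31

The evidence is 2.31 times more likely if H₁ is true than if H₁ is false.
LR > 1, so observing D raises the odds in favor of H₁.


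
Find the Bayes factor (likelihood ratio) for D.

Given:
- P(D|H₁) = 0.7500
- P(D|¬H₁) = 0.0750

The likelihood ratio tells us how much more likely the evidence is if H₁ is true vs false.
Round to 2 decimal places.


Likelihood Ratio (LR) = P(D|H₁) / P(D|¬H₁)

LR = 0.7500 / 0.0750
   = 10.00

The evidence is 10.00 times more likely if H₁ is true than if H₁ is false.
Because LR exceeds 1, D is evidence for H₁.


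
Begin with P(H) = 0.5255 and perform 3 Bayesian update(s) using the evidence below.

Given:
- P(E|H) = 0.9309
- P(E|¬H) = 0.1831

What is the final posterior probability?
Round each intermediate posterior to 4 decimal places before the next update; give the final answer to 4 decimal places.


Sequential Bayesian updating:

Initial prior: P(H) = 0.5255

Update 1:
  P(E) = 0.9309 × 0.5255 + 0.1831 × 0.4745 = 0.48918795 + 0.08688095 = 0.57606890
  P(H|E) = 0.48918795 / 0.57606890 = 0.8492

Update 2:
  P(E) = 0.9309 × 0.8492 + 0.1831 × 0.1508 = 0.79052028 + 0.02761148 = 0.81813176
  P(H|E) = 0.79052028 / 0.81813176 = 0.9663

Update 3:
  P(E) = 0.9309 × 0.9663 + 0.1831 × 0.0337 = 0.89952867 + 0.00617047 = 0.90569914
  P(H|E) = 0.89952867 / 0.90569914 = 0.9932

Final posterior: 0.9932


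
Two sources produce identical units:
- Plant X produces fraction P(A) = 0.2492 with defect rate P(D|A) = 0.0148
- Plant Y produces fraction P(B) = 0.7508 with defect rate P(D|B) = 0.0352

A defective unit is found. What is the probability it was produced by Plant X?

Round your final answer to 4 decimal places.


Let A = from Plant X, D = defective

Given:
- P(A) = 0.2492, P(B) = 0.7508
- P(D|A) = 0.0148, P(D|B) = 0.0352

Step 1: Find P(D)
P(D) = P(D|A)P(A) + P(D|B)P(B)
     = 0.0148 × 0.2492 + 0.0352 × 0.7508
     = 0.00368816 + 0.02642816
     = 0.03011632

Step 2: Apply Bayes' theorem
P(A|D) = P(D|A)P(A) / P(D)
       = 0.00368816 / 0.03011632
       = 0.1225


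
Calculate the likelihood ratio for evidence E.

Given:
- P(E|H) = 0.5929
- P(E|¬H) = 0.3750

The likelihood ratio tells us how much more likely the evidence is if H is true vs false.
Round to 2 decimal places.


Likelihood Ratio (LR) = P(E|H) / P(E|¬H)

LR = 0.5929 / 0.3750
   = 1.58

The evidence is 1.58 times more likely if H is true than if H is false.
Since LR > 1, the evidence supports H over ¬H.


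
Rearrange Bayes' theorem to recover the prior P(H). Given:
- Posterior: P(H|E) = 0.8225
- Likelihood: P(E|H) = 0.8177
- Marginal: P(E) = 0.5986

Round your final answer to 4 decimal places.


From Bayes' theorem: P(H|E) = P(E|H) × P(H) / P(E)

Rearranging for P(H):
P(H) = P(H|E) × P(E) / P(E|H)
     = 0.8225 × 0.5986 / 0.8177
     = 0.49234850 / 0.8177
     = 0.6021


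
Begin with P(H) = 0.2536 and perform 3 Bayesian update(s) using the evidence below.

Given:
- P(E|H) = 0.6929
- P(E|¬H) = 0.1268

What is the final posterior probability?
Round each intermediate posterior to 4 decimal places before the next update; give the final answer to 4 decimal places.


Sequential Bayesian updating:

Initial prior: P(H) = 0.2536

Update 1:
  P(E) = 0.6929 × 0.2536 + 0.1268 × 0.7464 = 0.17571944 + 0.09464352 = 0.27036296
  P(H|E) = 0.17571944 / 0.27036296 = 0.6499

Update 2:
  P(E) = 0.6929 × 0.6499 + 0.1268 × 0.3501 = 0.45031571 + 0.04439268 = 0.49470839
  P(H|E) = 0.45031571 / 0.49470839 = 0.9103

Update 3:
  P(E) = 0.6929 × 0.9103 + 0.1268 × 0.0897 = 0.63074687 + 0.01137396 = 0.64212083
  P(H|E) = 0.63074687 / 0.64212083 = 0.9823

Final posterior: 0.9823


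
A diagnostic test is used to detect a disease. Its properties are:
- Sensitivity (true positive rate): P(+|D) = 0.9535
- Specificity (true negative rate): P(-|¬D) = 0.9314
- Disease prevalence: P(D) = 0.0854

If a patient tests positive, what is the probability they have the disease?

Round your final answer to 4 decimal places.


Let D = has disease, + = positive test

Given:
- P(D) = 0.0854 (prevalence)
- P(+|D) = 0.9535 (sensitivity)
- P(-|¬D) = 0.9314 (specificity)
- P(+|¬D) = 0.0686 (false positive rate = 1 - specificity)

Step 1: Find P(+)
P(+) = P(+|D)P(D) + P(+|¬D)P(¬D)
     = 0.9535 × 0.0854 + 0.0686 × 0.9146
     = 0.08142890 + 0.06274156
     = 0.14417046

Step 2: Apply Bayes' theorem for P(D|+)
P(D|+) = P(+|D)P(D) / P(+)
       = 0.08142890 / 0.14417046
       = 0.5648


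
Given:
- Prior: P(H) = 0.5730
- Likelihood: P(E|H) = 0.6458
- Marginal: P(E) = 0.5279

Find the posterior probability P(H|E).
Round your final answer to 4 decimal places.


Using Bayes' theorem:

P(H|E) = P(E|H) × P(H) / P(E)
       = 0.6458 × 0.5730 / 0.5279
       = 0.37004340 / 0.5279
       = 0.7010

The evidence strengthens our belief in H.
Prior: 0.5730 → Posterior: 0.7010


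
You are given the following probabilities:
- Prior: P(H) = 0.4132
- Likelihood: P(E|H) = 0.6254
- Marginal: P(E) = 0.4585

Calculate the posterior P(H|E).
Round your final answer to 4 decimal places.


Using Bayes' theorem:

P(H|E) = P(E|H) × P(H) / P(E)
       = 0.6254 × 0.4132 / 0.4585
       = 0.25841528 / 0.4585
       = 0.5636

The evidence strengthens our belief in H.
Prior: 0.4132 → Posterior: 0.5636


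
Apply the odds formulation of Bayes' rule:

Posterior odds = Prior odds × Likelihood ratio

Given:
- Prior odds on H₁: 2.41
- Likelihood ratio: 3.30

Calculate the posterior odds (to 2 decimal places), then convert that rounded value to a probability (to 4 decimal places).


Step 1: Calculate posterior odds
Posterior odds = Prior odds × LR
               = 2.41 × 3.30
               = 7.95

Step 2: Convert to probability
P(H₁|E) = Posterior odds / (1 + Posterior odds)
       = 7.95 / (1 + 7.95)
       = 7.95 / 8.95
       = 0.8883

The evidence increased P(H₁) from 0.7067 to 0.8883.


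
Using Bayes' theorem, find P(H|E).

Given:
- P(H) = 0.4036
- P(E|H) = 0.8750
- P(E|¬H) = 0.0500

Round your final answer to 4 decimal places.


Bayes' theorem: P(H|E) = P(E|H) × P(H) / P(E)

Step 1: Calculate P(E) using law of total probability
P(E) = P(E|H)P(H) + P(E|¬H)P(¬H)
     = 0.8750 × 0.4036 + 0.0500 × 0.5964
     = 0.35315000 + 0.02982000
     = 0.38297000

Step 2: Apply Bayes' theorem
P(H|E) = P(E|H) × P(H) / P(E)
       = 0.35315000 / 0.38297000
       = 0.9221


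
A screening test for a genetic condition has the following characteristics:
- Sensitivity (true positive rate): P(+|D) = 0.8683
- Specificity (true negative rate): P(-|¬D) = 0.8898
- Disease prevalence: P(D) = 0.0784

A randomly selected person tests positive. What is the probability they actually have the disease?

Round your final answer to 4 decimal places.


Let D = has disease, + = positive test

Given:
- P(D) = 0.0784 (prevalence)
- P(+|D) = 0.8683 (sensitivity)
- P(-|¬D) = 0.8898 (specificity)
- P(+|¬D) = 0.1102 (false positive rate = 1 - specificity)

Step 1: Find P(+)
P(+) = P(+|D)P(D) + P(+|¬D)P(¬D)
     = 0.8683 × 0.0784 + 0.1102 × 0.9216
     = 0.06807472 + 0.10156032
     = 0.16963504

Step 2: Apply Bayes' theorem for P(D|+)
P(D|+) = P(+|D)P(D) / P(+)
       = 0.06807472 / 0.16963504
       = 0.4013


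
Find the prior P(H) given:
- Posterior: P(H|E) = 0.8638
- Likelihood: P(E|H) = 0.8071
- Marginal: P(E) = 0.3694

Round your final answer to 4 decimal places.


From Bayes' theorem: P(H|E) = P(E|H) × P(H) / P(E)

Rearranging for P(H):
P(H) = P(H|E) × P(E) / P(E|H)
     = 0.8638 × 0.3694 / 0.8071
     = 0.31908772 / 0.8071
     = 0.3954


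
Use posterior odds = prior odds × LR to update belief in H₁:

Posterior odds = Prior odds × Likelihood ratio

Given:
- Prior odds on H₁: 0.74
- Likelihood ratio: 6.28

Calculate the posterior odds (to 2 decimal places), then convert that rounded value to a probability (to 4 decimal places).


Step 1: Calculate posterior odds
Posterior odds = Prior odds × LR
               = 0.74 × 6.28
               = 4.65

Step 2: Convert to probability
P(H₁|E) = Posterior odds / (1 + Posterior odds)
       = 4.65 / (1 + 4.65)
       = 4.65 / 5.65
       = 0.8230

The evidence increased P(H₁) from 0.4253 to 0.8230.


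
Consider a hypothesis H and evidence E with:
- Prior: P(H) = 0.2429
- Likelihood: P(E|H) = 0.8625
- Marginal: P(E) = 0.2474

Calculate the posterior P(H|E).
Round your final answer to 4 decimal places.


Using Bayes' theorem:

P(H|E) = P(E|H) × P(H) / P(E)
       = 0.8625 × 0.2429 / 0.2474
       = 0.20950125 / 0.2474
       = 0.8468

The evidence strengthens our belief in H.
Prior: 0.2429 → Posterior: 0.8468


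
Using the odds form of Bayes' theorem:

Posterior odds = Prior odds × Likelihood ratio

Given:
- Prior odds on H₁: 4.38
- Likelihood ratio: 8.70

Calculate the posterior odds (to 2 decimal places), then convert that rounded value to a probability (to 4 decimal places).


Step 1: Calculate posterior odds
Posterior odds = Prior odds × LR
               = 4.38 × 8.70
               = 38.11

Step 2: Convert to probability
P(H₁|E) = Posterior odds / (1 + Posterior odds)
       = 38.11 / (1 + 38.11)
       = 38.11 / 39.11
       = 0.9744

The evidence increased P(H₁) from 0.8141 to 0.9744.
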